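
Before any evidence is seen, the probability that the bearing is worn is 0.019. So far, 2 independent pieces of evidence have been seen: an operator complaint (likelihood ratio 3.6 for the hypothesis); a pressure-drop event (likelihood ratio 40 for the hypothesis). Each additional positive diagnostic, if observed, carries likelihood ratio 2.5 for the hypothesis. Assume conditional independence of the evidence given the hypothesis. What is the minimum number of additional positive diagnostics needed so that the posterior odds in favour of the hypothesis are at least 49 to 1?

4

Prior odds = 0.019/0.981 = 19/981.
Combined Bayes factor of the evidence already in hand = 3.6 × 40 = 144.
Odds after that evidence = (19/981) × 144 = 304/109.
Target odds = 49.
Need 2.5ⁿ ≥ 49 ÷ (304/109) = 5341/304.
2.5³ = 15.625 falls short of 5341/304 but 2.5⁴ = 39.0625 reaches it, so n = 4.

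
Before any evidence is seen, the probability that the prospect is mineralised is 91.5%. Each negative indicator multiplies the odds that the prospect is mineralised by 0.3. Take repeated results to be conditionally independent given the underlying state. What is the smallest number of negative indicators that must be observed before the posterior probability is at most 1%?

6

Prior odds = 0.915/0.085 = 183/17.
Likelihood ratio per negative indicator = 0.3.
Target odds: 0.01 ÷ 0.99 = 1/99.
Need (183/17) × 0.3ⁿ ≤ 1/99, i.e. 0.3ⁿ ≤ 17/18117.
0.3⁵ = 243/100000 is still above 17/18117 but 0.3⁶ = 729/1000000 is at or below it, so n = 6.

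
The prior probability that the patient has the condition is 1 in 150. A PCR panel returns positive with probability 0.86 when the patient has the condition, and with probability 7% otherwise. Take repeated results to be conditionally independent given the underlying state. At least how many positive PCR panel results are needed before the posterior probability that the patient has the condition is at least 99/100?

Prior odds: (1/150) ÷ (149/150) = 1/149.
Likelihood ratio of a positive result = 0.86/0.07 = 86/7.
Target posterior odds = 0.99/0.01 = 99.
Need (1/149) × (86/7)ⁿ ≥ 99, i.e. (86/7)ⁿ ≥ 14751.
(86/7)³ = 636056/343 falls short of 14751 but (86/7)⁴ = 54700816/2401 reaches it, so n = 4.

4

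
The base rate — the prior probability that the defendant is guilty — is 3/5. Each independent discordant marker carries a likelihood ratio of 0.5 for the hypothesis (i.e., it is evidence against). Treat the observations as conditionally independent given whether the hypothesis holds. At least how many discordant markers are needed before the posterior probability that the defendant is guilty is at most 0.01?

8

Prior odds = 0.6/0.4 = 1.5.
Likelihood ratio per discordant marker = 0.5.
Target odds: 0.01 ÷ 0.99 = 1/99.
Need 1.5 × 0.5ⁿ ≤ 1/99, i.e. 0.5ⁿ ≤ 2/297.
0.5⁷ = 0.0078125 is still above 2/297 but 0.5⁸ = 0.00390625 is at or below it, so n = 8.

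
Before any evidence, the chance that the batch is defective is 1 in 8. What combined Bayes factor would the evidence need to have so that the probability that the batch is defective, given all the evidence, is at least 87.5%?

Prior odds = 0.125/0.875 = 1/7.
Target odds = 0.875/0.125 = 7.
Required Bayes factor = 7 ÷ (1/7) = 49.

49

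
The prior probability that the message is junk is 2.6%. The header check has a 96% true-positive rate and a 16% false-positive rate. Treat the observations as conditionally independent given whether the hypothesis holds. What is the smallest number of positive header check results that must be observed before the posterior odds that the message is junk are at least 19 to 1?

Prior odds: 0.026 ÷ 0.974 = 13/487.
Likelihood ratio of a positive result = 0.96/0.16 = 6.
Target odds = 19.
Require 6ⁿ ≥ 19 ÷ (13/487) = 9253/13.
6³ = 216 falls short of 9253/13 but 6⁴ = 1296 reaches it, so n = 4.

4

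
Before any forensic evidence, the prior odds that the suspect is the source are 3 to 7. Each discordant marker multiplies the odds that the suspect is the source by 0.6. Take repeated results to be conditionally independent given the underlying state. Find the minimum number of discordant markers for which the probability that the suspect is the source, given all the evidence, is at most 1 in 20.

5

Prior odds = 3/7.
Likelihood ratio per discordant marker = 0.6.
Target posterior odds = 0.05/0.95 = 1/19.
Need (3/7) × 0.6ⁿ ≤ 1/19, i.e. 0.6ⁿ ≤ 7/57.
0.6⁴ = 0.1296 is still above 7/57 but 0.6⁵ = 0.07776 is at or below it, so n = 5.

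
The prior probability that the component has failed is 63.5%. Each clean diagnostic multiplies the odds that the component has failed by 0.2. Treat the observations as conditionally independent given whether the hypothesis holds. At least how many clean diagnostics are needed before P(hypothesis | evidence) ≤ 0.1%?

Prior odds = 0.635/0.365 = 127/73.
Likelihood ratio per clean diagnostic = 0.2.
Target odds: 0.001 ÷ 0.999 = 1/999.
Need (127/73) × 0.2ⁿ ≤ 1/999, i.e. 0.2ⁿ ≤ 73/126873.
0.2⁴ = 0.0016 is still above 73/126873 but 0.2⁵ = 0.00032 is at or below it, so n = 5.

5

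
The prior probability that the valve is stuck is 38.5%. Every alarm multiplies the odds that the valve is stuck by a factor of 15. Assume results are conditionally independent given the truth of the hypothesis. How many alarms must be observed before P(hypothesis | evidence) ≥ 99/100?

Prior odds: 0.385 ÷ 0.615 = 77/123.
Likelihood ratio per alarm = 15.
Target odds: 0.99 ÷ 0.01 = 99.
Need (77/123) × 15ⁿ ≥ 99, i.e. 15ⁿ ≥ 1107/7.
15¹ = 15 falls short of 1107/7 but 15² = 225 reaches it, so n = 2.

2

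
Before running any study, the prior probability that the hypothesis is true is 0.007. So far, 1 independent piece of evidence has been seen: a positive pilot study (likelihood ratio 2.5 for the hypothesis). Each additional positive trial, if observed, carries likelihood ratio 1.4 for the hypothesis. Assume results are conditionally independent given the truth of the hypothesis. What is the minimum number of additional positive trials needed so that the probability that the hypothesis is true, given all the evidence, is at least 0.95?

Prior odds = 0.007/0.993 = 7/993.
Bayes factor of the evidence already in hand = 2.5.
Odds after that evidence = (7/993) × 2.5 = 35/1986.
Target odds = 0.95/0.05 = 19.
Need 1.4ⁿ ≥ 19 ÷ (35/1986) = 37734/35.
1.4²⁰ ≈836.683 falls short of 37734/35 but 1.4²¹ ≈1171.36 reaches it, so n = 21.

21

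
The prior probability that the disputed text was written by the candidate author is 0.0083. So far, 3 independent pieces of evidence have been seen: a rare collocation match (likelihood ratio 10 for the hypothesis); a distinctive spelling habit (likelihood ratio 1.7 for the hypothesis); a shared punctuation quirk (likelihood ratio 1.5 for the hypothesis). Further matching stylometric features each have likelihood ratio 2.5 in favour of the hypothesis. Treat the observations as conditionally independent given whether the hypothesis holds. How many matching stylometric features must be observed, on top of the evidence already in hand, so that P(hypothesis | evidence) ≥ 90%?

5

Prior odds = 0.0083/0.9917 = 83/9917.
Combined Bayes factor of the evidence already in hand = 10 × 1.7 × 1.5 = 25.5.
Odds after that evidence = (83/9917) × 25.5 = 4233/19834.
Target odds = 0.9/0.1 = 9.
Need 2.5ⁿ ≥ 9 ÷ (4233/19834) = 59502/1411.
2.5⁴ = 39.0625 falls short of 59502/1411 but 2.5⁵ = 97.65625 reaches it, so n = 5.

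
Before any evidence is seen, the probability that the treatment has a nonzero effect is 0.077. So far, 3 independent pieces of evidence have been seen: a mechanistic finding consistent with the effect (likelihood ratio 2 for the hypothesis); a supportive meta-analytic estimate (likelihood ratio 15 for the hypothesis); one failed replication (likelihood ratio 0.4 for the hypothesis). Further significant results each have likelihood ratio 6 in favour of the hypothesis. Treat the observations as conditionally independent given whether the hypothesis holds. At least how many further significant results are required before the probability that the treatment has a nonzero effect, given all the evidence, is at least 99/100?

Prior odds = 0.077/0.923 = 77/923.
Combined Bayes factor of the evidence already in hand = 2 × 15 × 0.4 = 12.
Odds after that evidence = (77/923) × 12 = 924/923.
Target odds = 0.99/0.01 = 99.
Need 6ⁿ ≥ 99 ÷ (924/923) = 2769/28.
6² = 36 falls short of 2769/28 but 6³ = 216 reaches it, so n = 3.

3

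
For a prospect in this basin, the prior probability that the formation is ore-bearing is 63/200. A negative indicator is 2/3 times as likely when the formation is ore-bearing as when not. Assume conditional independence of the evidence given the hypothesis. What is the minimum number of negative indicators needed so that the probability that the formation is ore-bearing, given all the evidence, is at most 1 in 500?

Prior odds = 0.315/0.685 = 63/137.
Likelihood ratio per negative indicator = 2/3.
Target posterior odds = 0.002/0.998 = 1/499.
Require (2/3)ⁿ ≤ 1/499 ÷ (63/137) = 137/31437.
(2/3)¹³ = 8192/1594323 is still above 137/31437 but (2/3)¹⁴ = 16384/4782969 is at or below it, so n = 14.

14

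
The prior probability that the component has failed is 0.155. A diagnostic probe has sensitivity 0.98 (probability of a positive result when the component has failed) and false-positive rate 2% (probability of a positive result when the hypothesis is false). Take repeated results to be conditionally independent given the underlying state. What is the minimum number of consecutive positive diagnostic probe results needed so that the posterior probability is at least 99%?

Prior odds = 0.155/0.845 = 31/169.
Likelihood ratio of a positive result = 0.98/0.02 = 49.
Target odds: 0.99 ÷ 0.01 = 99.
Need (31/169) × 49ⁿ ≥ 99, i.e. 49ⁿ ≥ 16731/31.
49¹ = 49 falls short of 16731/31 but 49² = 2401 reaches it, so n = 2.

2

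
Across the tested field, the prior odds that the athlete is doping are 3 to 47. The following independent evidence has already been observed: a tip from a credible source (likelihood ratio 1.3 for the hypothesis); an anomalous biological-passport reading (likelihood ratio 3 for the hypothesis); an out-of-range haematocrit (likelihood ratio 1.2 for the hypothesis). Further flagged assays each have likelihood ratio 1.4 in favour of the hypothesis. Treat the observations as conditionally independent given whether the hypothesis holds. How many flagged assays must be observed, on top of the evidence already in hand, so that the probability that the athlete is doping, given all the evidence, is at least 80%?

Prior odds = 3/47.
Combined Bayes factor of the evidence already in hand = 1.3 × 3 × 1.2 = 4.68.
Odds after that evidence = (3/47) × 4.68 = 351/1175.
Target odds = 0.8/0.2 = 4.
Need 1.4ⁿ ≥ 4 ÷ (351/1175) = 4700/351.
1.4⁷ = 823543/78125 falls short of 4700/351 but 1.4⁸ = 5764801/390625 reaches it, so n = 8.

8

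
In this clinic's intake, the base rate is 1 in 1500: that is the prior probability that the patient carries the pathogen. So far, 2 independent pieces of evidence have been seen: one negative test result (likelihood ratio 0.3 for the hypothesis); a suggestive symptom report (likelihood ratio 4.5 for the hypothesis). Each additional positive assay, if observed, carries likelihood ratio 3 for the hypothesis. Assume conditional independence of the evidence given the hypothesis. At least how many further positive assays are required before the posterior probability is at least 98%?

10

Prior odds = (1/1500)/(1499/1500) = 1/1499.
Combined Bayes factor of the evidence already in hand = 0.3 × 4.5 = 1.35.
Odds after that evidence = (1/1499) × 1.35 = 27/29980.
Target odds = 0.98/0.02 = 49.
Need 3ⁿ ≥ 49 ÷ (27/29980) = 1469020/27.
3⁹ = 19683 falls short of 1469020/27 but 3¹⁰ = 59049 reaches it, so n = 10.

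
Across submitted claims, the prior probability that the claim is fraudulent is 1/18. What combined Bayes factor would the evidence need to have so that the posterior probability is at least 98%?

833

Prior odds = (1/18)/(17/18) = 1/17.
Target odds = 0.98/0.02 = 49.
Required Bayes factor = 49 ÷ (1/17) = 833.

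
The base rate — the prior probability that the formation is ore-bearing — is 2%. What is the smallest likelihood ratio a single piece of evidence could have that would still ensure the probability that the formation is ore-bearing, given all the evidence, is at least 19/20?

931

Prior odds = 0.02/0.98 = 1/49.
Target odds = 0.95/0.05 = 19.
Required Bayes factor = 19 ÷ (1/49) = 931.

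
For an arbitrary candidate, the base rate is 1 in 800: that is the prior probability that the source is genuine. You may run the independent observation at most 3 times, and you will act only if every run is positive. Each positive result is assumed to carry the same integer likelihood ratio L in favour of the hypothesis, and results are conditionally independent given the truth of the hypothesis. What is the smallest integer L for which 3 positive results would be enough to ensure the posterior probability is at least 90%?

Prior odds = 0.00125/0.99875 = 1/799.
Target odds = 0.9/0.1 = 9.
Need L³ ≥ 9 ÷ (1/799) = 7191.
19³ = 6859 < 7191 ≤ 8000 = 20³, so L = 20.

20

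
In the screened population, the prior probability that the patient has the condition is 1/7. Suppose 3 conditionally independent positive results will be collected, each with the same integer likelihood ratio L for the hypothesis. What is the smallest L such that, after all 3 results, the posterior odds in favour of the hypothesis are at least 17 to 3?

Prior odds = (1/7)/(6/7) = 1/6.
Target odds = 17/3.
Need L³ ≥ 17/3 ÷ (1/6) = 34.
3³ = 27 < 34 ≤ 64 = 4³, so L = 4.

4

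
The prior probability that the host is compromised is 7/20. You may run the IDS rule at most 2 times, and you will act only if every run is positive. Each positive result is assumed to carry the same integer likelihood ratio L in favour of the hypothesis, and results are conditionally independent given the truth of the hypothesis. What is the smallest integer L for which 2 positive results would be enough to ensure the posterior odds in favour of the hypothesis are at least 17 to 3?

Prior odds = 0.35/0.65 = 7/13.
Target odds = 17/3.
Need L² ≥ 17/3 ÷ (7/13) = 221/21.
3² = 9 < 221/21 ≤ 16 = 4², so L = 4.

4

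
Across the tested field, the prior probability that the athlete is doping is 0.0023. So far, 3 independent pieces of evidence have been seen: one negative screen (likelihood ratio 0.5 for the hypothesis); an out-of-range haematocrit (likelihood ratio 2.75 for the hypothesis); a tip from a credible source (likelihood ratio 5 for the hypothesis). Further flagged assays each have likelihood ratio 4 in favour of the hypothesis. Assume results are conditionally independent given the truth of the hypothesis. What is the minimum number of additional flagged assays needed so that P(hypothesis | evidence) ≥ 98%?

Prior odds = 0.0023/0.9977 = 23/9977.
Combined Bayes factor of the evidence already in hand = 0.5 × 2.75 × 5 = 6.875.
Odds after that evidence = (23/9977) × 6.875 = 115/7256.
Target odds = 0.98/0.02 = 49.
Need 4ⁿ ≥ 49 ÷ (115/7256) = 355544/115.
4⁵ = 1024 falls short of 355544/115 but 4⁶ = 4096 reaches it, so n = 6.

6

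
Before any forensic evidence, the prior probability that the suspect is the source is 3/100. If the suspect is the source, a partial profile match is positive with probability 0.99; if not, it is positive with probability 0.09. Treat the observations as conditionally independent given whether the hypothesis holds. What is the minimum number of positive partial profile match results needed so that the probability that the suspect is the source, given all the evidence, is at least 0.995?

Prior odds: 0.03 ÷ 0.97 = 3/97.
Likelihood ratio of a positive = 0.99/0.09 = 11.
Target odds: 0.995 ÷ 0.005 = 199.
Require 11ⁿ ≥ 199 ÷ (3/97) = 19303/3.
11³ = 1331 falls short of 19303/3 but 11⁴ = 14641 reaches it, so n = 4.

4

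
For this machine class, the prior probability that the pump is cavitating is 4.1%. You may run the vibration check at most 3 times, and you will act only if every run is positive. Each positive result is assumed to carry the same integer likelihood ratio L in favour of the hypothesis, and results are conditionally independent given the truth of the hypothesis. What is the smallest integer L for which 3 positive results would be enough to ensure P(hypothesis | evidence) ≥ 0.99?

14

Prior odds = 0.041/0.959 = 41/959.
Target odds = 0.99/0.01 = 99.
Need L³ ≥ 99 ÷ (41/959) = 94941/41.
13³ = 2197 < 94941/41 ≤ 2744 = 14³, so L = 14.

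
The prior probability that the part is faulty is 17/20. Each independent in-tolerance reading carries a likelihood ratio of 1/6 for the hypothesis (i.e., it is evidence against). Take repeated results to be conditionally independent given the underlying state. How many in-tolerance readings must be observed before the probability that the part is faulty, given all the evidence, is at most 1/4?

Prior odds: 0.85 ÷ 0.15 = 17/3.
Likelihood ratio per in-tolerance reading = 1/6.
Target posterior odds = 0.25/0.75 = 1/3.
Require (1/6)ⁿ ≤ 1/3 ÷ (17/3) = 1/17.
(1/6)¹ = 1/6 is still above 1/17 but (1/6)² = 1/36 is at or below it, so n = 2.

2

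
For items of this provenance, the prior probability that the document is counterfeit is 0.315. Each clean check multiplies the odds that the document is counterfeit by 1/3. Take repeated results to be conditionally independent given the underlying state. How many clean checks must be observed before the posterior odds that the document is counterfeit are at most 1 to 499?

Prior odds = 0.315/0.685 = 63/137.
Likelihood ratio per clean check = 1/3.
Target odds = 1/499.
Require (1/3)ⁿ ≤ 1/499 ÷ (63/137) = 137/31437.
(1/3)⁴ = 1/81 is still above 137/31437 but (1/3)⁵ = 1/243 is at or below it, so n = 5.

5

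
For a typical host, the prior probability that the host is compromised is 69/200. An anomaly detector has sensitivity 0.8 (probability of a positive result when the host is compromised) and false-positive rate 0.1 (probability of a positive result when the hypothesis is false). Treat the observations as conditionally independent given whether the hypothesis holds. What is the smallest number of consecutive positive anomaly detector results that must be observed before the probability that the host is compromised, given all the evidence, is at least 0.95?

Prior odds: 0.345 ÷ 0.655 = 69/131.
Likelihood ratio of a positive result = 0.8/0.1 = 8.
Target posterior odds = 0.95/0.05 = 19.
Require 8ⁿ ≥ 19 ÷ (69/131) = 2489/69.
8¹ = 8 falls short of 2489/69 but 8² = 64 reaches it, so n = 2.

2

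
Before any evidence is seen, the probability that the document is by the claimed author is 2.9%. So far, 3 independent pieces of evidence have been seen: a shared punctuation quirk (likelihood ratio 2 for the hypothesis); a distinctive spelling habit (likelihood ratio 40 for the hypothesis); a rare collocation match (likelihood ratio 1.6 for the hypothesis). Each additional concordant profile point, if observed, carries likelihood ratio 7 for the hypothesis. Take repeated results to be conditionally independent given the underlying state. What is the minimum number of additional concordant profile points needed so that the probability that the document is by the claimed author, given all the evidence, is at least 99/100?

Prior odds = 0.029/0.971 = 29/971.
Combined Bayes factor of the evidence already in hand = 2 × 40 × 1.6 = 128.
Odds after that evidence = (29/971) × 128 = 3712/971.
Target odds = 0.99/0.01 = 99.
Need 7ⁿ ≥ 99 ÷ (3712/971) = 96129/3712.
7¹ = 7 falls short of 96129/3712 but 7² = 49 reaches it, so n = 2.

2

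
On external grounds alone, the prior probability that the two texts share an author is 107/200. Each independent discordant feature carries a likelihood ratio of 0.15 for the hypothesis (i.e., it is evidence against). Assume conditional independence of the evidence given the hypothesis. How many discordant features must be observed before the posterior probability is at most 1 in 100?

Prior odds: 0.535 ÷ 0.465 = 107/93.
Likelihood ratio per discordant feature = 0.15.
Target posterior odds = 0.01/0.99 = 1/99.
Need (107/93) × 0.15ⁿ ≤ 1/99, i.e. 0.15ⁿ ≤ 31/3531.
0.15² = 0.0225 is still above 31/3531 but 0.15³ = 0.003375 is at or below it, so n = 3.

3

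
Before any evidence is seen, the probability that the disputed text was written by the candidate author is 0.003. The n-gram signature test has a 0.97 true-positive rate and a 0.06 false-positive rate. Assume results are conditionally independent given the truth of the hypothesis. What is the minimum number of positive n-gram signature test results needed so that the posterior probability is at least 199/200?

4

Prior odds = 0.003/0.997 = 3/997.
Likelihood ratio of a positive result = 0.97/0.06 = 97/6.
Target odds: 0.995 ÷ 0.005 = 199.
Need (3/997) × (97/6)ⁿ ≥ 199, i.e. (97/6)ⁿ ≥ 198403/3.
(97/6)³ = 912673/216 falls short of 198403/3 but (97/6)⁴ = 88529281/1296 reaches it, so n = 4.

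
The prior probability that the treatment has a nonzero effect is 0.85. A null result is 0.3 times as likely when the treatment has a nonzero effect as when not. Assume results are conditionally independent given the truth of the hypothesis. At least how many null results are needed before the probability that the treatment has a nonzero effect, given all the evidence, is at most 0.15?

Prior odds = 0.85/0.15 = 17/3.
Likelihood ratio per null result = 0.3.
Target posterior odds = 0.15/0.85 = 3/17.
Need (17/3) × 0.3ⁿ ≤ 3/17, i.e. 0.3ⁿ ≤ 9/289.
0.3² = 0.09 is still above 9/289 but 0.3³ = 0.027 is at or below it, so n = 3.

3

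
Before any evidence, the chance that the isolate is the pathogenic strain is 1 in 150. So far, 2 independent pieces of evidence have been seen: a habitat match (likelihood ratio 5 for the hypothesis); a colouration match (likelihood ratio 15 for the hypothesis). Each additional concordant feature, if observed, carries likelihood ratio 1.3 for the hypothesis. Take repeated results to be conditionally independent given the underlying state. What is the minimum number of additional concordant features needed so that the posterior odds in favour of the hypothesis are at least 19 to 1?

14

Prior odds = (1/150)/(149/150) = 1/149.
Combined Bayes factor of the evidence already in hand = 5 × 15 = 75.
Odds after that evidence = (1/149) × 75 = 75/149.
Target odds = 19.
Need 1.3ⁿ ≥ 19 ÷ (75/149) = 2831/75.
1.3¹³ ≈30.2875 falls short of 2831/75 but 1.3¹⁴ ≈39.3738 reaches it, so n = 14.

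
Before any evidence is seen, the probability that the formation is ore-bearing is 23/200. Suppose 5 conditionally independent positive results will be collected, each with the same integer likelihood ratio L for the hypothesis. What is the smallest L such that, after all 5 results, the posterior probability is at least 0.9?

Prior odds = 0.115/0.885 = 23/177.
Target odds = 0.9/0.1 = 9.
Need L⁵ ≥ 9 ÷ (23/177) = 1593/23.
2⁵ = 32 < 1593/23 ≤ 243 = 3⁵, so L = 3.

3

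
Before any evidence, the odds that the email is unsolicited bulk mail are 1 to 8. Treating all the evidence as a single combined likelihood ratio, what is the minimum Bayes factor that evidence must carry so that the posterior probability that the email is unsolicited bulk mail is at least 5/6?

40

Prior odds = 0.125.
Target odds = (5/6)/(1/6) = 5.
Required Bayes factor = 5 ÷ 0.125 = 40.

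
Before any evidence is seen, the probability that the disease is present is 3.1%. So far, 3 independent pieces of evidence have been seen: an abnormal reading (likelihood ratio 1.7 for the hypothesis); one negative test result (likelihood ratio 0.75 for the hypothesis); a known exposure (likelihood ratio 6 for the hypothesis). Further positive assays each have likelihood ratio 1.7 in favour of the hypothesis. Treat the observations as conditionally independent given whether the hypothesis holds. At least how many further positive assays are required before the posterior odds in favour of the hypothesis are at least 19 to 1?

9

Prior odds = 0.031/0.969 = 31/969.
Combined Bayes factor of the evidence already in hand = 1.7 × 0.75 × 6 = 7.65.
Odds after that evidence = (31/969) × 7.65 = 93/380.
Target odds = 19.
Need 1.7ⁿ ≥ 19 ÷ (93/380) = 7220/93.
1.7⁸ ≈69.7576 falls short of 7220/93 but 1.7⁹ ≈118.588 reaches it, so n = 9.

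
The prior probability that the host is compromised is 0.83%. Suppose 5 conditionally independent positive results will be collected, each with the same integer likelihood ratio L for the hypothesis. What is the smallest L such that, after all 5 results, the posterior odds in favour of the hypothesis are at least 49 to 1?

Prior odds = 0.0083/0.9917 = 83/9917.
Target odds = 49.
Need L⁵ ≥ 49 ÷ (83/9917) = 485933/83.
5⁵ = 3125 < 485933/83 ≤ 7776 = 6⁵, so L = 6.

6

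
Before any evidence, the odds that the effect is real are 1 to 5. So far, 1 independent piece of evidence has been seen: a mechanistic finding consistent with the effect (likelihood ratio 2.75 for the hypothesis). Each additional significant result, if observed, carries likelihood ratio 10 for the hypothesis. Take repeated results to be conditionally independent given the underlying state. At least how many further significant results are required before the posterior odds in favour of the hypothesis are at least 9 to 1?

2

Prior odds = 0.2.
Bayes factor of the evidence already in hand = 2.75.
Odds after that evidence = 0.2 × 2.75 = 0.55.
Target odds = 9.
Need 10ⁿ ≥ 9 ÷ 0.55 = 180/11.
10¹ = 10 falls short of 180/11 but 10² = 100 reaches it, so n = 2.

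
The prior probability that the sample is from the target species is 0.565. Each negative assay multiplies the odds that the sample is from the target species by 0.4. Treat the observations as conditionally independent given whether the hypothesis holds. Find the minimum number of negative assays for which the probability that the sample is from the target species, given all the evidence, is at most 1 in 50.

Prior odds: 0.565 ÷ 0.435 = 113/87.
Likelihood ratio per negative assay = 0.4.
Target odds: 0.02 ÷ 0.98 = 1/49.
Need (113/87) × 0.4ⁿ ≤ 1/49, i.e. 0.4ⁿ ≤ 87/5537.
0.4⁴ = 0.0256 is still above 87/5537 but 0.4⁵ = 0.01024 is at or below it, so n = 5.

5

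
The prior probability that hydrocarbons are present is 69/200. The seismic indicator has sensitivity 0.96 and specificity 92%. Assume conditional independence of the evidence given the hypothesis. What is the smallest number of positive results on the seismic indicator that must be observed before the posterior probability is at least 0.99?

3

Prior odds = 0.345/0.655 = 69/131.
False-positive rate = 1 − 0.92 = 0.08; likelihood ratio of a positive = 0.96/0.08 = 12.
Target posterior odds = 0.99/0.01 = 99.
Require 12ⁿ ≥ 99 ÷ (69/131) = 4323/23.
12² = 144 falls short of 4323/23 but 12³ = 1728 reaches it, so n = 3.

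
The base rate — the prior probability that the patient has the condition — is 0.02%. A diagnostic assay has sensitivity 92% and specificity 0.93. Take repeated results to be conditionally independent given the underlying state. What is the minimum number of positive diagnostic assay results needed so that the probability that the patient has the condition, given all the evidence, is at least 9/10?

Prior odds: 0.0002 ÷ 0.9998 = 1/4999.
False-positive rate = 1 − 0.93 = 0.07; likelihood ratio of a positive = 0.92/0.07 = 92/7.
Target odds: 0.9 ÷ 0.1 = 9.
Require (92/7)ⁿ ≥ 9 ÷ (1/4999) = 44991.
(92/7)⁴ = 71639296/2401 falls short of 44991 but (92/7)⁵ ≈392147 reaches it, so n = 5.

5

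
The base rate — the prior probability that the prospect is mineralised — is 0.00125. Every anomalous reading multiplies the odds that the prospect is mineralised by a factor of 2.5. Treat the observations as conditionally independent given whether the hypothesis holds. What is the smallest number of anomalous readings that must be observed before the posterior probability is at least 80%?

9

Prior odds: 0.00125 ÷ 0.99875 = 1/799.
Likelihood ratio per anomalous reading = 2.5.
Target odds: 0.8 ÷ 0.2 = 4.
Require 2.5ⁿ ≥ 4 ÷ (1/799) = 3196.
2.5⁸ = 390625/256 falls short of 3196 but 2.5⁹ = 1953125/512 reaches it, so n = 9.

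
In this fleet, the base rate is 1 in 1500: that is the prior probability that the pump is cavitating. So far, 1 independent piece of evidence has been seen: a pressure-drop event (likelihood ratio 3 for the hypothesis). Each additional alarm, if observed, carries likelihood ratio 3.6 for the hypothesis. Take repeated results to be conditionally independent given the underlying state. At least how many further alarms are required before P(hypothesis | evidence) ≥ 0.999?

Prior odds = (1/1500)/(1499/1500) = 1/1499.
Bayes factor of the evidence already in hand = 3.
Odds after that evidence = (1/1499) × 3 = 3/1499.
Target odds = 0.999/0.001 = 999.
Need 3.6ⁿ ≥ 999 ÷ (3/1499) = 499167.
3.6¹⁰ ≈365616 falls short of 499167 but 3.6¹¹ ≈1.31622e+06 reaches it, so n = 11.

11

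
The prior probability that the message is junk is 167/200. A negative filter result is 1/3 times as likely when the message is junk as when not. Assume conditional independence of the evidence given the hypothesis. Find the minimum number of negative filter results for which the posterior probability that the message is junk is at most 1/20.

Prior odds: 0.835 ÷ 0.165 = 167/33.
Likelihood ratio per negative filter result = 1/3.
Target posterior odds = 0.05/0.95 = 1/19.
Require (1/3)ⁿ ≤ 1/19 ÷ (167/33) = 33/3173.
(1/3)⁴ = 1/81 is still above 33/3173 but (1/3)⁵ = 1/243 is at or below it, so n = 5.

5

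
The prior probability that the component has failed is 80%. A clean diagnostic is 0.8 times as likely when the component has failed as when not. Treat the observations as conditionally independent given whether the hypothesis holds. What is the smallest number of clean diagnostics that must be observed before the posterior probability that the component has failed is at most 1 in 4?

12

Prior odds = 0.8/0.2 = 4.
Likelihood ratio per clean diagnostic = 0.8.
Target posterior odds = 0.25/0.75 = 1/3.
Require 0.8ⁿ ≤ 1/3 ÷ 4 = 1/12.
0.8¹¹ = 4194304/48828125 is still above 1/12 but 0.8¹² = 16777216/244140625 is at or below it, so n = 12.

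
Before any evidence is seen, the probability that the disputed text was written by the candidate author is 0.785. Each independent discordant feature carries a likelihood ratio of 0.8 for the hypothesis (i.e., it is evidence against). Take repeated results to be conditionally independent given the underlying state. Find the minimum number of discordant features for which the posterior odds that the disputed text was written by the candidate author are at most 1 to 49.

24

Prior odds: 0.785 ÷ 0.215 = 157/43.
Likelihood ratio per discordant feature = 0.8.
Target odds = 1/49.
Require 0.8ⁿ ≤ 1/49 ÷ (157/43) = 43/7693.
0.8²³ ≈0.00590296 is still above 43/7693 but 0.8²⁴ ≈0.00472237 is at or below it, so n = 24.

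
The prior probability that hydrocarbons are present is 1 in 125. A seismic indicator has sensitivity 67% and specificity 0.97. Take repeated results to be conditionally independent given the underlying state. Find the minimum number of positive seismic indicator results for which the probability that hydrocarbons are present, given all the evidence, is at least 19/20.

Prior odds = 0.008/0.992 = 1/124.
False-positive rate = 1 − 0.97 = 0.03; likelihood ratio of a positive = 0.67/0.03 = 67/3.
Target posterior odds = 0.95/0.05 = 19.
Need (1/124) × (67/3)ⁿ ≥ 19, i.e. (67/3)ⁿ ≥ 2356.
(67/3)² = 4489/9 falls short of 2356 but (67/3)³ = 300763/27 reaches it, so n = 3.

3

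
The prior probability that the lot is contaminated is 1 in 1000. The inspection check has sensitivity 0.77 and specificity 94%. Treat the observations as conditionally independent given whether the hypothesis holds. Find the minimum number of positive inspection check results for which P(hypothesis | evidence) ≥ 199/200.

5

Prior odds = 0.001/0.999 = 1/999.
False-positive rate = 1 − 0.94 = 0.06; likelihood ratio of a positive = 0.77/0.06 = 77/6.
Target odds: 0.995 ÷ 0.005 = 199.
Require (77/6)ⁿ ≥ 199 ÷ (1/999) = 198801.
(77/6)⁴ = 35153041/1296 falls short of 198801 but (77/6)⁵ ≈348095 reaches it, so n = 5.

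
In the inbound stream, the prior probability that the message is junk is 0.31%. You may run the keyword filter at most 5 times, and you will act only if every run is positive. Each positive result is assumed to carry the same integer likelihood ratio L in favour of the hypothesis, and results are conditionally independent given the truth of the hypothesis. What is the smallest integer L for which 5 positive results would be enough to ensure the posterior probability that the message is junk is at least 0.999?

13

Prior odds = 0.0031/0.9969 = 31/9969.
Target odds = 0.999/0.001 = 999.
Need L⁵ ≥ 999 ÷ (31/9969) = 9959031/31.
12⁵ = 248832 < 9959031/31 ≤ 371293 = 13⁵, so L = 13.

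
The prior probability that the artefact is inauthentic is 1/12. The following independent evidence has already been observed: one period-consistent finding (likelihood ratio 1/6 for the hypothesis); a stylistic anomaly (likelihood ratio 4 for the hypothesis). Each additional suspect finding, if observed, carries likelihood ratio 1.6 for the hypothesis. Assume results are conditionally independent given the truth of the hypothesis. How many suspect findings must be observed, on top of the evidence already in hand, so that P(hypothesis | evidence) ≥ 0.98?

Prior odds = (1/12)/(11/12) = 1/11.
Combined Bayes factor of the evidence already in hand = (1/6) × 4 = 2/3.
Odds after that evidence = (1/11) × 2/3 = 2/33.
Target odds = 0.98/0.02 = 49.
Need 1.6ⁿ ≥ 49 ÷ (2/33) = 808.5.
1.6¹⁴ ≈720.576 falls short of 808.5 but 1.6¹⁵ ≈1152.92 reaches it, so n = 15.

15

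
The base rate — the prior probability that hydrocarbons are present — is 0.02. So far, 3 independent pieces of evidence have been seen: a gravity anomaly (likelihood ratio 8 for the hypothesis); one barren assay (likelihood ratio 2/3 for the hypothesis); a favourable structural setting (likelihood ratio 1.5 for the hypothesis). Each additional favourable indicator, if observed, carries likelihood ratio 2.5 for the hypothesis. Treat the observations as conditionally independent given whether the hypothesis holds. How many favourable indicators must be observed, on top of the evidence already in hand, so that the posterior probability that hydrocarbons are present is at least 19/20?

6

Prior odds = 0.02/0.98 = 1/49.
Combined Bayes factor of the evidence already in hand = 8 × (2/3) × 1.5 = 8.
Odds after that evidence = (1/49) × 8 = 8/49.
Target odds = 0.95/0.05 = 19.
Need 2.5ⁿ ≥ 19 ÷ (8/49) = 116.375.
2.5⁵ = 97.65625 falls short of 116.375 but 2.5⁶ = 244.140625 reaches it, so n = 6.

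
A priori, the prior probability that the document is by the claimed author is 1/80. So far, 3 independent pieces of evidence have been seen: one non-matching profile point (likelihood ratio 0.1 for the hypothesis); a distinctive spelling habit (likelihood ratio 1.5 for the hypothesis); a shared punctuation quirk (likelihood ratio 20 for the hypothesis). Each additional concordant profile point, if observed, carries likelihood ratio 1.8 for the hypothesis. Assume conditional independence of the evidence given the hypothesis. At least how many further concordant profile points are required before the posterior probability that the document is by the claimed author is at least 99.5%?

15

Prior odds = 0.0125/0.9875 = 1/79.
Combined Bayes factor of the evidence already in hand = 0.1 × 1.5 × 20 = 3.
Odds after that evidence = (1/79) × 3 = 3/79.
Target odds = 0.995/0.005 = 199.
Need 1.8ⁿ ≥ 199 ÷ (3/79) = 15721/3.
1.8¹⁴ ≈3748.13 falls short of 15721/3 but 1.8¹⁵ ≈6746.64 reaches it, so n = 15.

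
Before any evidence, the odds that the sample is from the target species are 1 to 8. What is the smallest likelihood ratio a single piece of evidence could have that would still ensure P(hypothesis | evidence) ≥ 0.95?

152

Prior odds = 0.125.
Target odds = 0.95/0.05 = 19.
Required Bayes factor = 19 ÷ 0.125 = 152.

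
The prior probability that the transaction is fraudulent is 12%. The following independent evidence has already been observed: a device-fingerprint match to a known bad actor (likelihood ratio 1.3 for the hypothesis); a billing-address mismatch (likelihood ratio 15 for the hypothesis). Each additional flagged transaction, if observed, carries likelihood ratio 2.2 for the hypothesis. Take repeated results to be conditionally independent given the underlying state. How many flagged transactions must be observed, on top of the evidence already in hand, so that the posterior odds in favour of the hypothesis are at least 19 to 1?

Prior odds = 0.12/0.88 = 3/22.
Combined Bayes factor of the evidence already in hand = 1.3 × 15 = 19.5.
Odds after that evidence = (3/22) × 19.5 = 117/44.
Target odds = 19.
Need 2.2ⁿ ≥ 19 ÷ (117/44) = 836/117.
2.2² = 4.84 falls short of 836/117 but 2.2³ = 10.648 reaches it, so n = 3.

3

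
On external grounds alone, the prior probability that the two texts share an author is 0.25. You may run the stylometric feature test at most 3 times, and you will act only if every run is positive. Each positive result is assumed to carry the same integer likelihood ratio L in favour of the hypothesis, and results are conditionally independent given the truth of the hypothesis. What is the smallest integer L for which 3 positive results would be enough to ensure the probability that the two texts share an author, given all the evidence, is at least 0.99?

Prior odds = 0.25/0.75 = 1/3.
Target odds = 0.99/0.01 = 99.
Need L³ ≥ 99 ÷ (1/3) = 297.
6³ = 216 < 297 ≤ 343 = 7³, so L = 7.

7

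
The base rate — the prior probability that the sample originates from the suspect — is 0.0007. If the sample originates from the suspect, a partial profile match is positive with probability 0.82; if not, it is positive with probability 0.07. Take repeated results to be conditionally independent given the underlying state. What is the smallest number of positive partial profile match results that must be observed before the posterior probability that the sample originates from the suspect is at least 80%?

Prior odds: 0.0007 ÷ 0.9993 = 7/9993.
Likelihood ratio of a positive = 0.82/0.07 = 82/7.
Target posterior odds = 0.8/0.2 = 4.
Need (7/9993) × (82/7)ⁿ ≥ 4, i.e. (82/7)ⁿ ≥ 39972/7.
(82/7)³ = 551368/343 falls short of 39972/7 but (82/7)⁴ = 45212176/2401 reaches it, so n = 4.

4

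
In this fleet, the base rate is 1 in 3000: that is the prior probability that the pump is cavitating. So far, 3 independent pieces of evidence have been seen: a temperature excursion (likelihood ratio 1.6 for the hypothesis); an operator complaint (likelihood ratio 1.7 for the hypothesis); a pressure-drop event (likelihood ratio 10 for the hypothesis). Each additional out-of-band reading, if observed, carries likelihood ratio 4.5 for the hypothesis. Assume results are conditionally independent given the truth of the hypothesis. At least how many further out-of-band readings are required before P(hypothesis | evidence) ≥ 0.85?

Prior odds = (1/3000)/(2999/3000) = 1/2999.
Combined Bayes factor of the evidence already in hand = 1.6 × 1.7 × 10 = 27.2.
Odds after that evidence = (1/2999) × 27.2 = 136/14995.
Target odds = 0.85/0.15 = 17/3.
Need 4.5ⁿ ≥ 17/3 ÷ (136/14995) = 14995/24.
4.5⁴ = 410.0625 falls short of 14995/24 but 4.5⁵ = 1845.28125 reaches it, so n = 5.

5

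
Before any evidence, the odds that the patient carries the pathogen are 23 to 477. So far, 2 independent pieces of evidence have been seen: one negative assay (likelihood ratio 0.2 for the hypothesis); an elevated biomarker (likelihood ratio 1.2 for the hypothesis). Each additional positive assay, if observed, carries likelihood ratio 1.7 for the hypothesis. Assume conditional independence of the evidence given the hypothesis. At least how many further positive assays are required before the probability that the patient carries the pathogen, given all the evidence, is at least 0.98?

Prior odds = 23/477.
Combined Bayes factor of the evidence already in hand = 0.2 × 1.2 = 0.24.
Odds after that evidence = (23/477) × 0.24 = 46/3975.
Target odds = 0.98/0.02 = 49.
Need 1.7ⁿ ≥ 49 ÷ (46/3975) = 194775/46.
1.7¹⁵ ≈2862.42 falls short of 194775/46 but 1.7¹⁶ ≈4866.12 reaches it, so n = 16.

16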